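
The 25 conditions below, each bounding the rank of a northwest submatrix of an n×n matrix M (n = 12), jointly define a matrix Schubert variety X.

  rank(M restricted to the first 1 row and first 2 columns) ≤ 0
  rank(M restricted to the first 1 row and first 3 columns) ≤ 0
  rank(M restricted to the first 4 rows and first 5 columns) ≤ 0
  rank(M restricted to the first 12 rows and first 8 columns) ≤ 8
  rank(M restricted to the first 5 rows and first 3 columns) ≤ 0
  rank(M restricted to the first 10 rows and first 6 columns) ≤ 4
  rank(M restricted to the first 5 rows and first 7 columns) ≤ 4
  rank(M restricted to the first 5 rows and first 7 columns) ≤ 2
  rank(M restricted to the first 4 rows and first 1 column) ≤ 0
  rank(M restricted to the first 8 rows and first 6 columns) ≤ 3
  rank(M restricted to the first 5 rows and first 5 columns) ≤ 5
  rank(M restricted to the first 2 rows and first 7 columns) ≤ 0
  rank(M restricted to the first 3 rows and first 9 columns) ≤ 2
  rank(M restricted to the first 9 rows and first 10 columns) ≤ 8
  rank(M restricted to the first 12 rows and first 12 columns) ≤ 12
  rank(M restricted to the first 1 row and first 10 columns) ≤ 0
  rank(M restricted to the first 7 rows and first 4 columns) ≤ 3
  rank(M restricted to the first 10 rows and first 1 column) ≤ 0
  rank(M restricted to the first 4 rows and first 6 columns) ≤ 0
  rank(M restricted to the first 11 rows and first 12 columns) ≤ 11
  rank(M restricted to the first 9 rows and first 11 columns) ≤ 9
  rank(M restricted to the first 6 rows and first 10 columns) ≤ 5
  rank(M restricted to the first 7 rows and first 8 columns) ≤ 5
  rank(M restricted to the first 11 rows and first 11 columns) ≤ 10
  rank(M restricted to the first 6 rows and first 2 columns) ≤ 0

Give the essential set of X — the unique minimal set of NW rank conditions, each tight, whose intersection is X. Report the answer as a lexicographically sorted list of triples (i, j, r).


Reconstructing r_w from the 25 given conditions:

  i=1: 0  0  0  0  0  0  0  0  0  0  1  1
  i=2: 0  0  0  0  0  0  0  1  1  1  2  2
  i=3: 0  0  0  0  0  0  1  2  2  2  3  3
  i=4: 0  0  0  0  0  0  1  2  3  3  4  4
  i=5: 0  0  0  1  1  1  2  3  4  4  5  5
  i=6: 0  0  1  2  2  2  3  4  5  5  6  6
  i=7: 0  1  2  3  3  3  4  5  6  6  7  7
  i=8: 0  1  2  3  3  3  4  5  6  7  8  8
  i=9: 0  1  2  3  4  4  5  6  7  8  9  9
  i=10: 0  1  2  3  4  4  5  6  7  8  9  10
  i=11: 1  2  3  4  5  5  6  7  8  9  10  11
  i=12: 1  2  3  4  5  6  7  8  9  10  11  12

second differences of R give the permutation w = (11, 8, 7, 9, 4, 3, 2, 10, 5, 12, 1, 6).

D(w) has 41 cells with 8 SE-corners; essential set:

[(1, 10, 0), (2, 7, 0), (4, 6, 0), (5, 3, 0), (6, 2, 0), (8, 6, 3), (10, 1, 0), (10, 6, 4)]


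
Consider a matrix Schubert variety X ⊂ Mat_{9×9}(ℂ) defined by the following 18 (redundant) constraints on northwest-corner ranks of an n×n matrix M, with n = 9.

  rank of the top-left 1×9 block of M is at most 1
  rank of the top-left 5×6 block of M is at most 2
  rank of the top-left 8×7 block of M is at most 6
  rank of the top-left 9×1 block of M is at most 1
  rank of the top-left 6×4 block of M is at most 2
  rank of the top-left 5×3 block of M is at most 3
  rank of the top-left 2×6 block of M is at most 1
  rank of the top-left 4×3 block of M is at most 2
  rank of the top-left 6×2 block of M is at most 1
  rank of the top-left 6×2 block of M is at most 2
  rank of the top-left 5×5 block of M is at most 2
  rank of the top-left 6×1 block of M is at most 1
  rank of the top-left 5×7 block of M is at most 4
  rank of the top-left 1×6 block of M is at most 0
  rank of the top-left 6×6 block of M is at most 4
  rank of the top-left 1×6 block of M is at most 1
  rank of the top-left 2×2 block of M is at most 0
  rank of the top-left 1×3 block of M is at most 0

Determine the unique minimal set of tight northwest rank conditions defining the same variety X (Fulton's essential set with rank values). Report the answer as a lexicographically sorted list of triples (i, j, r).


Reconstructing r_w from the 18 given conditions:

  R[1]: 0 0 0 0 0 0 1 1 1
  R[2]: 0 0 1 1 1 1 2 2 2
  R[3]: 1 1 2 2 2 2 3 3 3
  R[4]: 1 1 2 2 2 2 3 4 4
  R[5]: 1 1 2 2 2 2 3 4 5
  R[6]: 1 1 2 2 3 3 4 5 6
  R[7]: 1 2 3 3 4 4 5 6 7
  R[8]: 1 2 3 4 5 5 6 7 8
  R[9]: 1 2 3 4 5 6 7 8 9

the unique w with this rank table is (7, 3, 1, 8, 9, 5, 2, 4, 6).

|D(w)|=18, |Ess(w)|=5:

[(1, 6, 0), (2, 2, 0), (5, 6, 2), (6, 2, 1), (6, 4, 2)]


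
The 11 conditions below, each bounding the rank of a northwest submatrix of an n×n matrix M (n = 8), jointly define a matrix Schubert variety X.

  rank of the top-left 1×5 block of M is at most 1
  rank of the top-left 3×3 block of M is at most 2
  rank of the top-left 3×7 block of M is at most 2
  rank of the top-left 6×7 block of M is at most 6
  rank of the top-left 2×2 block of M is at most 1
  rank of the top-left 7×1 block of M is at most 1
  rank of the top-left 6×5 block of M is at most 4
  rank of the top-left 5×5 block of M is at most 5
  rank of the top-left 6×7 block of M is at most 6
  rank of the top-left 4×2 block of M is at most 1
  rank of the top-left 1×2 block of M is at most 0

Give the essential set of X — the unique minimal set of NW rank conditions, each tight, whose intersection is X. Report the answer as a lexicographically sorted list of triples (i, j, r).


Rank table r_w(8×8) implied by the 11 constraints:

  R[1]: 0 | 0 | 1 | 1 | 1 | 1 | 1 | 1
  R[2]: 1 | 1 | 2 | 2 | 2 | 2 | 2 | 2
  R[3]: 1 | 1 | 2 | 2 | 2 | 2 | 2 | 3
  R[4]: 1 | 1 | 2 | 3 | 3 | 3 | 3 | 4
  R[5]: 1 | 2 | 3 | 4 | 4 | 4 | 4 | 5
  R[6]: 1 | 2 | 3 | 4 | 4 | 5 | 5 | 6
  R[7]: 1 | 2 | 3 | 4 | 5 | 6 | 6 | 7
  R[8]: 1 | 2 | 3 | 4 | 5 | 6 | 7 | 8

the unique w with this rank table is (3, 1, 8, 4, 2, 6, 5, 7).

|D(w)|=9, |Ess(w)|=4:

[(1, 2, 0), (3, 7, 2), (4, 2, 1), (6, 5, 4)]


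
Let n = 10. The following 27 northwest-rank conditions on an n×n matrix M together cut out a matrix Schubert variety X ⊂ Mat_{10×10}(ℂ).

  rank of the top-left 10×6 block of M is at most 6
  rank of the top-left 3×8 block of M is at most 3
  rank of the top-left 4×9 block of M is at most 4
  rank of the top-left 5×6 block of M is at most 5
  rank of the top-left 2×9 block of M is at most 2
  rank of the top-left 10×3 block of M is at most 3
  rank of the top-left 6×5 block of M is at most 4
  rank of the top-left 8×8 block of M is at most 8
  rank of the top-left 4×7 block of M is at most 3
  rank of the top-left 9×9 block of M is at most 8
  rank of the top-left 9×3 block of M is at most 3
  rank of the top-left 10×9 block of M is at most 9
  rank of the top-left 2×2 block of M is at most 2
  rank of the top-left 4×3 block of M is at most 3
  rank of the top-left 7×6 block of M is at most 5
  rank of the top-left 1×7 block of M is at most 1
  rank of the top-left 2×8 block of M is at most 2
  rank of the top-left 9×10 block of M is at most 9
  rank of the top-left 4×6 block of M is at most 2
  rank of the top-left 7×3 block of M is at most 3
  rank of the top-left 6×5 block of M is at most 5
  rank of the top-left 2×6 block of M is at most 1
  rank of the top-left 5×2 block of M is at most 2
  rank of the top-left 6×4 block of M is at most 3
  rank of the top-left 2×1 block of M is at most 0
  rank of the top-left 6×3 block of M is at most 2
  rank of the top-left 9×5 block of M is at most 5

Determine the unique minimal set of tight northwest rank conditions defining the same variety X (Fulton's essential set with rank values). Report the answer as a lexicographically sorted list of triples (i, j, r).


Rank table r_w(10×10) implied by the 27 constraints:

  row 1: 0 1 1 1 1 1 1 1 1 1
  row 2: 0 1 1 1 1 1 2 2 2 2
  row 3: 1 2 2 2 2 2 3 3 3 3
  row 4: 1 2 2 2 2 2 3 4 4 4
  row 5: 1 2 2 3 3 3 4 5 5 5
  row 6: 1 2 2 3 4 4 5 6 6 6
  row 7: 1 2 3 4 5 5 6 7 7 7
  row 8: 1 2 3 4 5 6 7 8 8 8
  row 9: 1 2 3 4 5 6 7 8 8 9
  row 10: 1 2 3 4 5 6 7 8 9 10

hence w(1..10) = (2, 7, 1, 8, 4, 5, 3, 6, 10, 9).

ℓ(w)=13; the 5 essential cells (i,j,r):

[(2, 1, 0), (2, 6, 1), (4, 6, 2), (6, 3, 2), (9, 9, 8)]


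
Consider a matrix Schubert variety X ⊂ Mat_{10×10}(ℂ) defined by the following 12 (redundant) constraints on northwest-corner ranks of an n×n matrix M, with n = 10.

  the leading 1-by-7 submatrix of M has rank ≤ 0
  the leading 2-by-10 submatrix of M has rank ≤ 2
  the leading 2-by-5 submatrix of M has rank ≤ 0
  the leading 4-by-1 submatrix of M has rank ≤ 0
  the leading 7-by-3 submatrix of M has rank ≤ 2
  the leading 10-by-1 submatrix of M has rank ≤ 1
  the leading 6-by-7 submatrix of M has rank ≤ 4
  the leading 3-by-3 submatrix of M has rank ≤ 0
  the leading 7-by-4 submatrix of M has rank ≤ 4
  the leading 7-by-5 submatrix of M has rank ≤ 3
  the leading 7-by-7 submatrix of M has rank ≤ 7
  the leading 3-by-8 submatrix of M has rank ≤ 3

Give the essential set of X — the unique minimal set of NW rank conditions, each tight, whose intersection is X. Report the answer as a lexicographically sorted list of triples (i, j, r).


Propagating the 12 rank bounds to every northwest block:

  R[1]: 0, 0, 0, 0, 0, 0, 0, 1, 1, 1
  R[2]: 0, 0, 0, 0, 0, 1, 1, 2, 2, 2
  R[3]: 0, 0, 0, 1, 1, 2, 2, 3, 3, 3
  R[4]: 0, 1, 1, 2, 2, 3, 3, 4, 4, 4
  R[5]: 1, 2, 2, 3, 3, 4, 4, 5, 5, 5
  R[6]: 1, 2, 2, 3, 3, 4, 4, 5, 6, 6
  R[7]: 1, 2, 2, 3, 3, 4, 5, 6, 7, 7
  R[8]: 1, 2, 3, 4, 4, 5, 6, 7, 8, 8
  R[9]: 1, 2, 3, 4, 5, 6, 7, 8, 9, 9
  R[10]: 1, 2, 3, 4, 5, 6, 7, 8, 9, 10

reading off 1-entries of Δ²R: w = (8, 6, 4, 2, 1, 9, 7, 3, 5, 10).

ℓ(w)=21; the 7 essential cells (i,j,r):

[(1, 7, 0), (2, 5, 0), (3, 3, 0), (4, 1, 0), (6, 7, 4), (7, 3, 2), (7, 5, 3)]


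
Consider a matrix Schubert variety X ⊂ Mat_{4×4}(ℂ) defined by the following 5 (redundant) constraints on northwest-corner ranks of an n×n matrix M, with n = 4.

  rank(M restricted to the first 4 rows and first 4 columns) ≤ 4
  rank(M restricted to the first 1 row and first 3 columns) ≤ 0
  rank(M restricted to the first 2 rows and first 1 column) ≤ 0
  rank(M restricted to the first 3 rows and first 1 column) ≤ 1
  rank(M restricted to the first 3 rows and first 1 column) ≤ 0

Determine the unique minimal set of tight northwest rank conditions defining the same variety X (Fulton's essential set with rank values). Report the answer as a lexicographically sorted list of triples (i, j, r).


The tightest implied rank at each (i,j), from the 5 conditions:

  i=1: 0 | 0 | 0 | 1
  i=2: 0 | 1 | 1 | 2
  i=3: 0 | 1 | 2 | 3
  i=4: 1 | 2 | 3 | 4

reading off 1-entries of Δ²R: w = (4, 2, 3, 1).

2 SE-corners of the 5-cell Rothe diagram give Ess(w):

[(1, 3, 0), (3, 1, 0)]


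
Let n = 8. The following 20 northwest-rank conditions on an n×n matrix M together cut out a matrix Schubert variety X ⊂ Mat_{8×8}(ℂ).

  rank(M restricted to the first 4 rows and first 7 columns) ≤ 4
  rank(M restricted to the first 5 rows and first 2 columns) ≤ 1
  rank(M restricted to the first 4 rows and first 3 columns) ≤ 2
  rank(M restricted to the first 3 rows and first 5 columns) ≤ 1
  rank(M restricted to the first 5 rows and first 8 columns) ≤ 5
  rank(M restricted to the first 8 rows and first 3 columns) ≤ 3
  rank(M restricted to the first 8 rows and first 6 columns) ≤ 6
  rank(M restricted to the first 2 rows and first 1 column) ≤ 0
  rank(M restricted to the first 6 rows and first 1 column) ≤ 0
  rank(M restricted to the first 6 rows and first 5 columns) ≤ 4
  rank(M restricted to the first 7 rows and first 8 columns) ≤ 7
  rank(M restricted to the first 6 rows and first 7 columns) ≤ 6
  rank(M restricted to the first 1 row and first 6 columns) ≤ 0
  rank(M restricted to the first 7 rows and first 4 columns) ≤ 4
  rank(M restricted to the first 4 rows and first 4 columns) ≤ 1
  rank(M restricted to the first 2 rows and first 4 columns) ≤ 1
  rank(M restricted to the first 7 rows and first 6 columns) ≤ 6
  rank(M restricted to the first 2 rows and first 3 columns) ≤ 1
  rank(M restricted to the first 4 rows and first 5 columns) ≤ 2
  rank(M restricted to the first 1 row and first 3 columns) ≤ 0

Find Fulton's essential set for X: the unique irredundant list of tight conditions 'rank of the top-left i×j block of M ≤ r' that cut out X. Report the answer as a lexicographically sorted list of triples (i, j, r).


Reconstructing r_w from the 20 given conditions:

  row 1: 0, 0, 0, 0, 0, 0, 1, 1
  row 2: 0, 1, 1, 1, 1, 1, 2, 2
  row 3: 0, 1, 1, 1, 1, 2, 3, 3
  row 4: 0, 1, 1, 1, 2, 3, 4, 4
  row 5: 0, 1, 2, 2, 3, 4, 5, 5
  row 6: 0, 1, 2, 3, 4, 5, 6, 6
  row 7: 1, 2, 3, 4, 5, 6, 7, 7
  row 8: 1, 2, 3, 4, 5, 6, 7, 8

hence w(1..8) = (7, 2, 6, 5, 3, 4, 1, 8).

|D(w)|=16, |Ess(w)|=4:

[(1, 6, 0), (3, 5, 1), (4, 4, 1), (6, 1, 0)]


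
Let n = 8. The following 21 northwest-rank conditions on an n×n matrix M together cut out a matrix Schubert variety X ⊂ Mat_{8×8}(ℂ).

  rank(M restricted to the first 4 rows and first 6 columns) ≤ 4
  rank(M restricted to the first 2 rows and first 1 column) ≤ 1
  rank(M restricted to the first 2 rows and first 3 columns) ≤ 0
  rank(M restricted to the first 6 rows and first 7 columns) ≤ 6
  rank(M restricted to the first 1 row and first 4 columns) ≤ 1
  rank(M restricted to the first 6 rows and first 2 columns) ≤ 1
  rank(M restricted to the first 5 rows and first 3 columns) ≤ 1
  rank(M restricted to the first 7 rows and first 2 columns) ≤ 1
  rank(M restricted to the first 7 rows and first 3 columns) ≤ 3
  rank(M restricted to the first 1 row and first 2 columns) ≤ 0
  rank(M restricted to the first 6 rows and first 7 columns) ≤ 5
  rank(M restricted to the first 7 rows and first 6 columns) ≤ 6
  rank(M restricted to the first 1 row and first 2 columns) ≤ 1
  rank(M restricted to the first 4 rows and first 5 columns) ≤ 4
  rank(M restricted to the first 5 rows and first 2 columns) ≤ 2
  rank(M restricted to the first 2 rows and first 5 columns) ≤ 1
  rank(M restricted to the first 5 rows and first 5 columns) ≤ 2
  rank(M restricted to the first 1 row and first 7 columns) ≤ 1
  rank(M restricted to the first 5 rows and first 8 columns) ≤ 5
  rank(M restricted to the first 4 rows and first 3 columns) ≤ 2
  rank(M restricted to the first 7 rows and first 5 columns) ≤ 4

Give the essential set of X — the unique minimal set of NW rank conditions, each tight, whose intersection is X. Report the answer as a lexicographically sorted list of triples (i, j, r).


Computing R[i][j] = min implied NW-rank bound (n=8, 21 conditions):

  i=1: 0, 0, 0, 1, 1, 1, 1, 1
  i=2: 0, 0, 0, 1, 1, 2, 2, 2
  i=3: 1, 1, 1, 2, 2, 3, 3, 3
  i=4: 1, 1, 1, 2, 2, 3, 4, 4
  i=5: 1, 1, 1, 2, 2, 3, 4, 5
  i=6: 1, 1, 2, 3, 3, 4, 5, 6
  i=7: 1, 1, 2, 3, 4, 5, 6, 7
  i=8: 1, 2, 3, 4, 5, 6, 7, 8

reading off 1-entries of Δ²R: w = (4, 6, 1, 7, 8, 3, 5, 2).

ℓ(w)=15; the 5 essential cells (i,j,r):

[(2, 3, 0), (2, 5, 1), (5, 3, 1), (5, 5, 2), (7, 2, 1)]


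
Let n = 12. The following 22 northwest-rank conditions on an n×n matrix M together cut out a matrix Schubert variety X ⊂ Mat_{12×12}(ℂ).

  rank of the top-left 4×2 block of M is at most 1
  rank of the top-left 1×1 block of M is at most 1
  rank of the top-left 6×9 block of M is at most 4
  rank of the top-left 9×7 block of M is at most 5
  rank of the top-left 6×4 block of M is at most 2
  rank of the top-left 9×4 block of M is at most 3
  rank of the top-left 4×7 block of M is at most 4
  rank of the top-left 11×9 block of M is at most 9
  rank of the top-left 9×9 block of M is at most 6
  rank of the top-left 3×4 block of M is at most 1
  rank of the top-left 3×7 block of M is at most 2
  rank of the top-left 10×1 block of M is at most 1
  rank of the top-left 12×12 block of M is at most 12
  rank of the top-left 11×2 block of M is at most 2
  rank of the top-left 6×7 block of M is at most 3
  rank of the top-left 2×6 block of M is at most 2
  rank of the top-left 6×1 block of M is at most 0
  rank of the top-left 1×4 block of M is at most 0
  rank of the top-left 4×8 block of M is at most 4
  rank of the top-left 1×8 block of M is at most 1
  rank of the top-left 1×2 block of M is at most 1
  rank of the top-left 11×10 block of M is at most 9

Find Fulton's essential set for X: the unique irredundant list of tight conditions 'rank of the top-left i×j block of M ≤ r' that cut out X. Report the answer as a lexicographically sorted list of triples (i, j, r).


Propagating the 22 rank bounds to every northwest block:

  R[1]: 0 | 0 | 0 | 0 | 1 | 1 | 1 | 1 | 1 | 1 | 1 | 1
  R[2]: 0 | 1 | 1 | 1 | 2 | 2 | 2 | 2 | 2 | 2 | 2 | 2
  R[3]: 0 | 1 | 1 | 1 | 2 | 2 | 2 | 3 | 3 | 3 | 3 | 3
  R[4]: 0 | 1 | 2 | 2 | 3 | 3 | 3 | 4 | 4 | 4 | 4 | 4
  R[5]: 0 | 1 | 2 | 2 | 3 | 3 | 3 | 4 | 4 | 5 | 5 | 5
  R[6]: 0 | 1 | 2 | 2 | 3 | 3 | 3 | 4 | 4 | 5 | 6 | 6
  R[7]: 1 | 2 | 3 | 3 | 4 | 4 | 4 | 5 | 5 | 6 | 7 | 7
  R[8]: 1 | 2 | 3 | 3 | 4 | 5 | 5 | 6 | 6 | 7 | 8 | 8
  R[9]: 1 | 2 | 3 | 3 | 4 | 5 | 5 | 6 | 6 | 7 | 8 | 9
  R[10]: 1 | 2 | 3 | 4 | 5 | 6 | 6 | 7 | 7 | 8 | 9 | 10
  R[11]: 1 | 2 | 3 | 4 | 5 | 6 | 7 | 8 | 8 | 9 | 10 | 11
  R[12]: 1 | 2 | 3 | 4 | 5 | 6 | 7 | 8 | 9 | 10 | 11 | 12

the unique w with this rank table is (5, 2, 8, 3, 10, 11, 1, 6, 12, 4, 7, 9).

Fulton essential set (10 of the 25 Rothe cells):

[(1, 4, 0), (3, 4, 1), (3, 7, 2), (6, 1, 0), (6, 4, 2), (6, 7, 3), (6, 9, 4), (9, 4, 3), (9, 7, 5), (9, 9, 6)]


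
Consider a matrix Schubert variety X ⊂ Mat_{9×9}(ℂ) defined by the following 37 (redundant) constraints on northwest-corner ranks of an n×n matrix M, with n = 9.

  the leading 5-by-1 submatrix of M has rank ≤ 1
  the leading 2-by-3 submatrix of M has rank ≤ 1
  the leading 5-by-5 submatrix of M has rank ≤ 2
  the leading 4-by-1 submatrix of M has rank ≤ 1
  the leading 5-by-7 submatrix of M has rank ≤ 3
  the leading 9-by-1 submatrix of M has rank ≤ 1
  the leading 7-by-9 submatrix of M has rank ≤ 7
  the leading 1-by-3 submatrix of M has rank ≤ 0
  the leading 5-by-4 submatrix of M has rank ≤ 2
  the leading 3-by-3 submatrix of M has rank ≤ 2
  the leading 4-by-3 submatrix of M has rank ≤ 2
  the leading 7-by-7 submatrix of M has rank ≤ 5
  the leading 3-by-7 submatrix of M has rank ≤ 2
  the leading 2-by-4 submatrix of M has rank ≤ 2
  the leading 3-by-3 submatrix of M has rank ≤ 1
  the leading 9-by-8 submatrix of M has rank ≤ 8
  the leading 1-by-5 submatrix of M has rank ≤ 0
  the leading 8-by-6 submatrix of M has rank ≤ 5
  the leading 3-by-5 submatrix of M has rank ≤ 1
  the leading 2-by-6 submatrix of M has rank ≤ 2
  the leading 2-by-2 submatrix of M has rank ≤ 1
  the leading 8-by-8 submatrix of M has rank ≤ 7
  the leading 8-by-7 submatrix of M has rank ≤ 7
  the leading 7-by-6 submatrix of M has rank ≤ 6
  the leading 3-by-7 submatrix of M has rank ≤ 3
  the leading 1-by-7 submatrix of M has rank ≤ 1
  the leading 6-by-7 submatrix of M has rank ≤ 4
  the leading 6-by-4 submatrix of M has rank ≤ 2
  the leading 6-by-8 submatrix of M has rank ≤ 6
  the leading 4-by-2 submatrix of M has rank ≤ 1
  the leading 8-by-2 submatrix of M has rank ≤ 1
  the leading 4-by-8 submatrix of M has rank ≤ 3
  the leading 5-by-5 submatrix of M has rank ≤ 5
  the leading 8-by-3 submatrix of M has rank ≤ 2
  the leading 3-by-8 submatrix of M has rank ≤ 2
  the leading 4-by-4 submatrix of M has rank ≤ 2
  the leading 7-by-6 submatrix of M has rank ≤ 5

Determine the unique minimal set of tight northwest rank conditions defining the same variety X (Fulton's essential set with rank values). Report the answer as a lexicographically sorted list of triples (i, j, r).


Recovering R(i,j) via the rank-extension bound from the 37 conditions:

  R[1]: 0  0  0  0  0  1  1  1  1
  R[2]: 1  1  1  1  1  2  2  2  2
  R[3]: 1  1  1  1  1  2  2  2  3
  R[4]: 1  1  2  2  2  3  3  3  4
  R[5]: 1  1  2  2  2  3  3  4  5
  R[6]: 1  1  2  2  3  4  4  5  6
  R[7]: 1  1  2  3  4  5  5  6  7
  R[8]: 1  1  2  3  4  5  6  7  8
  R[9]: 1  2  3  4  5  6  7  8  9

giving w = (6, 1, 9, 3, 8, 5, 4, 7, 2) via Δ²R.

D(w) has 20 cells with 7 SE-corners; essential set:

[(1, 5, 0), (3, 5, 1), (3, 8, 2), (5, 5, 2), (5, 7, 3), (6, 4, 2), (8, 2, 1)]


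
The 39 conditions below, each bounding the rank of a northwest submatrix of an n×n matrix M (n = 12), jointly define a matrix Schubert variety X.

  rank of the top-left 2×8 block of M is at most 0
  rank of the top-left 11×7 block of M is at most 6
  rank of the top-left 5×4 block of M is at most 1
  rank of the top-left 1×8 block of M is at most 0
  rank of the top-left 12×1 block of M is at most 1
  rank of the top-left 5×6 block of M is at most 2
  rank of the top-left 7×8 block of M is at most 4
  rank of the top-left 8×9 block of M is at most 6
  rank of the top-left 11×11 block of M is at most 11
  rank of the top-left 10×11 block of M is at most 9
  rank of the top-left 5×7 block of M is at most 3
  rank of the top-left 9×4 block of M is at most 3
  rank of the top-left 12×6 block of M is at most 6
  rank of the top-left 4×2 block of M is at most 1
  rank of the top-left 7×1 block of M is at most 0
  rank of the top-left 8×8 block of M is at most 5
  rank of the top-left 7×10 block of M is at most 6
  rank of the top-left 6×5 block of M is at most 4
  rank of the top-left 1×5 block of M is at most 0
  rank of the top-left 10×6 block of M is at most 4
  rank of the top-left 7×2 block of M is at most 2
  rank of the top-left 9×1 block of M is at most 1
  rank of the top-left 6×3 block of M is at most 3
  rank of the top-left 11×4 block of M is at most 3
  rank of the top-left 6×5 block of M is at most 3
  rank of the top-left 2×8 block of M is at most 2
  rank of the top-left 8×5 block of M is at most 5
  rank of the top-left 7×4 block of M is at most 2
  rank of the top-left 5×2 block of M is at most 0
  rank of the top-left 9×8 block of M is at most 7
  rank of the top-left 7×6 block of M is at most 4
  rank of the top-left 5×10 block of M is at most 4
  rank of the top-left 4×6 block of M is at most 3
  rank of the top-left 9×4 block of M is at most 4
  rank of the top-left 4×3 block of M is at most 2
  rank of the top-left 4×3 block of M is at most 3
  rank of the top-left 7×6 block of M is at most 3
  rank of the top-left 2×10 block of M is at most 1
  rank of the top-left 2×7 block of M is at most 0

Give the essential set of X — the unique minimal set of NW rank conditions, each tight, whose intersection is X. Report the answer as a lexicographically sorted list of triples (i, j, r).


Computing R[i][j] = min implied NW-rank bound (n=12, 39 conditions):

  i=1: 0  0  0  0  0  0  0  0  1  1  1  1
  i=2: 0  0  0  0  0  0  0  0  1  1  2  2
  i=3: 0  0  1  1  1  1  1  1  2  2  3  3
  i=4: 0  0  1  1  2  2  2  2  3  3  4  4
  i=5: 0  0  1  1  2  2  3  3  4  4  5  5
  i=6: 0  1  2  2  3  3  4  4  5  5  6  6
  i=7: 0  1  2  2  3  3  4  4  5  6  7  7
  i=8: 1  2  3  3  4  4  5  5  6  7  8  8
  i=9: 1  2  3  3  4  4  5  6  7  8  9  9
  i=10: 1  2  3  3  4  4  5  6  7  8  9  10
  i=11: 1  2  3  3  4  5  6  7  8  9  10  11
  i=12: 1  2  3  4  5  6  7  8  9  10  11  12

second differences of R give the permutation w = (9, 11, 3, 5, 7, 2, 10, 1, 8, 12, 6, 4).

Fulton essential set (11 of the 36 Rothe cells):

[(2, 8, 0), (2, 10, 1), (5, 2, 0), (5, 4, 1), (5, 6, 2), (7, 1, 0), (7, 4, 2), (7, 6, 3), (7, 8, 4), (10, 6, 4), (11, 4, 3)]


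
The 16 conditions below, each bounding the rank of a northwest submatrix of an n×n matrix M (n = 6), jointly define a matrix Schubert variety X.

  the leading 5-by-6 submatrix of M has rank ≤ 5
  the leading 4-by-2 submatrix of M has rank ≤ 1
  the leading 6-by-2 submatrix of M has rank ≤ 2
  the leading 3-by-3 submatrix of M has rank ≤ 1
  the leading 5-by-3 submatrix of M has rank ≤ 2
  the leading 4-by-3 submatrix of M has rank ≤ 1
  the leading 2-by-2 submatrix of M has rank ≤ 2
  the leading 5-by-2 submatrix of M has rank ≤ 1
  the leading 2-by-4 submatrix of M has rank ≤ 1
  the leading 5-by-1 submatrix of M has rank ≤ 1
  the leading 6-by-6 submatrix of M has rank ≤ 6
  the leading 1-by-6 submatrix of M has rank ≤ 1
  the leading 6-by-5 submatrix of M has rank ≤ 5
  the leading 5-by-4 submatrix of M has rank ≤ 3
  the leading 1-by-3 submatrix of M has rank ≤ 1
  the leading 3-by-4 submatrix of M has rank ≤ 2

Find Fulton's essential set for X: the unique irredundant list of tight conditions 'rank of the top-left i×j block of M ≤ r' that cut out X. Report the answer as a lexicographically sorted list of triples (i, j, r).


Rank table r_w(6×6) implied by the 16 constraints:

  i=1: 1  1  1  1  1  1
  i=2: 1  1  1  1  2  2
  i=3: 1  1  1  2  3  3
  i=4: 1  1  1  2  3  4
  i=5: 1  1  2  3  4  5
  i=6: 1  2  3  4  5  6

so w = (1, 5, 4, 6, 3, 2).

Fulton essential set (3 of the 8 Rothe cells):

[(2, 4, 1), (4, 3, 1), (5, 2, 1)]


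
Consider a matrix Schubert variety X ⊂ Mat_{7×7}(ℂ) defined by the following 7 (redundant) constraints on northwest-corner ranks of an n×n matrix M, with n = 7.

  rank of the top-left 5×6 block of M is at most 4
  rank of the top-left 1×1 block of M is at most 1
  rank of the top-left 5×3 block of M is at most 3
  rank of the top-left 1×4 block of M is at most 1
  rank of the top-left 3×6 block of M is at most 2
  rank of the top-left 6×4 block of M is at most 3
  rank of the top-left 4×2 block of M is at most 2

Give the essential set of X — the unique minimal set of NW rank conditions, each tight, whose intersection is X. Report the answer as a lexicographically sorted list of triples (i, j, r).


Computing R[i][j] = min implied NW-rank bound (n=7, 7 conditions):

  1 | 1 | 1 | 1 | 1 | 1 | 1
  1 | 2 | 2 | 2 | 2 | 2 | 2
  1 | 2 | 2 | 2 | 2 | 2 | 3
  1 | 2 | 3 | 3 | 3 | 3 | 4
  1 | 2 | 3 | 3 | 4 | 4 | 5
  1 | 2 | 3 | 3 | 4 | 5 | 6
  1 | 2 | 3 | 4 | 5 | 6 | 7

second differences of R give the permutation w = (1, 2, 7, 3, 5, 6, 4).

D(w) has 6 cells with 2 SE-corners; essential set:

[(3, 6, 2), (6, 4, 3)]


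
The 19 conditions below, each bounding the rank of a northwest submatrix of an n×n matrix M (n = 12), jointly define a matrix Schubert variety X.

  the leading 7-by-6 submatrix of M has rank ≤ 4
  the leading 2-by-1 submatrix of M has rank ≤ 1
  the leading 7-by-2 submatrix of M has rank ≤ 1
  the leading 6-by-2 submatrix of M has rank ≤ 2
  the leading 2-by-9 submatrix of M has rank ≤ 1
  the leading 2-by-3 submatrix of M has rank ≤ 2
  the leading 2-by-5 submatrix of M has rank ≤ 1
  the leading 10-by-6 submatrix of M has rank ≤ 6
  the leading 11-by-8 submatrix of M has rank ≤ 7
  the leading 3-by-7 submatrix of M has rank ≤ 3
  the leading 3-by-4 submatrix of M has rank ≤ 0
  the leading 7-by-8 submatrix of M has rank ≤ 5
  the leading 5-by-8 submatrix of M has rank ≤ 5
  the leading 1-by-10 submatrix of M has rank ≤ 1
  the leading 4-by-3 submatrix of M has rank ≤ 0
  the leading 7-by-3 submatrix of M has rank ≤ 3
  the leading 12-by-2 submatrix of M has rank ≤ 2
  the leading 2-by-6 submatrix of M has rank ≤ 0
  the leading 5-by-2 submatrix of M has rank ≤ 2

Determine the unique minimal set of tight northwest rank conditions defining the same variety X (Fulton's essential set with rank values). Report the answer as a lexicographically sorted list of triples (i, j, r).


Rank table r_w(12×12) implied by the 19 constraints:

  i=1: 0 | 0 | 0 | 0 | 0 | 0 | 1 | 1 | 1 | 1 | 1 | 1
  i=2: 0 | 0 | 0 | 0 | 0 | 0 | 1 | 1 | 1 | 2 | 2 | 2
  i=3: 0 | 0 | 0 | 0 | 1 | 1 | 2 | 2 | 2 | 3 | 3 | 3
  i=4: 0 | 0 | 0 | 1 | 2 | 2 | 3 | 3 | 3 | 4 | 4 | 4
  i=5: 1 | 1 | 1 | 2 | 3 | 3 | 4 | 4 | 4 | 5 | 5 | 5
  i=6: 1 | 1 | 2 | 3 | 4 | 4 | 5 | 5 | 5 | 6 | 6 | 6
  i=7: 1 | 1 | 2 | 3 | 4 | 4 | 5 | 5 | 6 | 7 | 7 | 7
  i=8: 1 | 2 | 3 | 4 | 5 | 5 | 6 | 6 | 7 | 8 | 8 | 8
  i=9: 1 | 2 | 3 | 4 | 5 | 6 | 7 | 7 | 8 | 9 | 9 | 9
  i=10: 1 | 2 | 3 | 4 | 5 | 6 | 7 | 7 | 8 | 9 | 10 | 10
  i=11: 1 | 2 | 3 | 4 | 5 | 6 | 7 | 7 | 8 | 9 | 10 | 11
  i=12: 1 | 2 | 3 | 4 | 5 | 6 | 7 | 8 | 9 | 10 | 11 | 12

reading off 1-entries of Δ²R: w = (7, 10, 5, 4, 1, 3, 9, 2, 6, 11, 12, 8).

|D(w)|=27, |Ess(w)|=8:

[(2, 6, 0), (2, 9, 1), (3, 4, 0), (4, 3, 0), (7, 2, 1), (7, 6, 4), (7, 8, 5), (11, 8, 7)]


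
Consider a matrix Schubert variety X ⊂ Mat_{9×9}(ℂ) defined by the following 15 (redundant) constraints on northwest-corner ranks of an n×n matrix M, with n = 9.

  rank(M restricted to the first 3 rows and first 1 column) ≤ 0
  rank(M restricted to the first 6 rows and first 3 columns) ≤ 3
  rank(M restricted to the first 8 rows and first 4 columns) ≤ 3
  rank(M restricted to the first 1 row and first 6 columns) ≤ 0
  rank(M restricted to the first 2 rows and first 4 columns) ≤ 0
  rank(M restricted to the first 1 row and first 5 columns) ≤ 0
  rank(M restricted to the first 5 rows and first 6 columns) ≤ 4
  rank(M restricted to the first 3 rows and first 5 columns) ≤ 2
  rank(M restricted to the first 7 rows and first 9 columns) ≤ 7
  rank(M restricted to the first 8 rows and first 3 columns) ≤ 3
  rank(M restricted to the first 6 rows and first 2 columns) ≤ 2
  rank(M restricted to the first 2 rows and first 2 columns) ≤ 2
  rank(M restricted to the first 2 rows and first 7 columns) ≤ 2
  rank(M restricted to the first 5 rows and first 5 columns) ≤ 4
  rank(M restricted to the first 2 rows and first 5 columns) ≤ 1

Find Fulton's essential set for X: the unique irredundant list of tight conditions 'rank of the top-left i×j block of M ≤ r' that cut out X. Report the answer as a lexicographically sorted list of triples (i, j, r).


Computing R[i][j] = min implied NW-rank bound (n=9, 15 conditions):

  R[1]: 0, 0, 0, 0, 0, 0, 1, 1, 1
  R[2]: 0, 0, 0, 0, 1, 1, 2, 2, 2
  R[3]: 0, 1, 1, 1, 2, 2, 3, 3, 3
  R[4]: 1, 2, 2, 2, 3, 3, 4, 4, 4
  R[5]: 1, 2, 3, 3, 4, 4, 5, 5, 5
  R[6]: 1, 2, 3, 3, 4, 5, 6, 6, 6
  R[7]: 1, 2, 3, 3, 4, 5, 6, 7, 7
  R[8]: 1, 2, 3, 3, 4, 5, 6, 7, 8
  R[9]: 1, 2, 3, 4, 5, 6, 7, 8, 9

second differences of R give the permutation w = (7, 5, 2, 1, 3, 6, 8, 9, 4).

ℓ(w)=14; the 4 essential cells (i,j,r):

[(1, 6, 0), (2, 4, 0), (3, 1, 0), (8, 4, 3)]


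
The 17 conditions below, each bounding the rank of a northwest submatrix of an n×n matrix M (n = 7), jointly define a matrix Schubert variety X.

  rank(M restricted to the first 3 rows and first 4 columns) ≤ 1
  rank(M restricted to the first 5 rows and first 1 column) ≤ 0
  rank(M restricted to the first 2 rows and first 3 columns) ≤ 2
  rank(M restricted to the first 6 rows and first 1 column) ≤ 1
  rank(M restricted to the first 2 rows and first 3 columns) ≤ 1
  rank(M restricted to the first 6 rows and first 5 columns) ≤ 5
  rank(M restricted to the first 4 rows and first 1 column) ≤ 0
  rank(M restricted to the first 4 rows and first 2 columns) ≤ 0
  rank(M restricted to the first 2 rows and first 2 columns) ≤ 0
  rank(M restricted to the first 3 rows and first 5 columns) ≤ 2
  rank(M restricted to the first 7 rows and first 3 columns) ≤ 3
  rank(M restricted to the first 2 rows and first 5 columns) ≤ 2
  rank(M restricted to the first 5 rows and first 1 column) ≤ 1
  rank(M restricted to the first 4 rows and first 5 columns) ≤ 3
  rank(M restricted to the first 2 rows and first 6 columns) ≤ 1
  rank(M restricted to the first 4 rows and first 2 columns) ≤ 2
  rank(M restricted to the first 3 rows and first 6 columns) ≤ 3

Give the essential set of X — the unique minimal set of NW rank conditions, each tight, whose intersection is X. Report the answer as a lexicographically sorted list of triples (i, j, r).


Reconstructing r_w from the 17 given conditions:

  R[1]: 0, 0, 1, 1, 1, 1, 1
  R[2]: 0, 0, 1, 1, 1, 1, 2
  R[3]: 0, 0, 1, 1, 2, 2, 3
  R[4]: 0, 0, 1, 2, 3, 3, 4
  R[5]: 0, 1, 2, 3, 4, 4, 5
  R[6]: 1, 2, 3, 4, 5, 5, 6
  R[7]: 1, 2, 3, 4, 5, 6, 7

second differences of R give the permutation w = (3, 7, 5, 4, 2, 1, 6).

4 SE-corners of the 13-cell Rothe diagram give Ess(w):

[(2, 6, 1), (3, 4, 1), (4, 2, 0), (5, 1, 0)]


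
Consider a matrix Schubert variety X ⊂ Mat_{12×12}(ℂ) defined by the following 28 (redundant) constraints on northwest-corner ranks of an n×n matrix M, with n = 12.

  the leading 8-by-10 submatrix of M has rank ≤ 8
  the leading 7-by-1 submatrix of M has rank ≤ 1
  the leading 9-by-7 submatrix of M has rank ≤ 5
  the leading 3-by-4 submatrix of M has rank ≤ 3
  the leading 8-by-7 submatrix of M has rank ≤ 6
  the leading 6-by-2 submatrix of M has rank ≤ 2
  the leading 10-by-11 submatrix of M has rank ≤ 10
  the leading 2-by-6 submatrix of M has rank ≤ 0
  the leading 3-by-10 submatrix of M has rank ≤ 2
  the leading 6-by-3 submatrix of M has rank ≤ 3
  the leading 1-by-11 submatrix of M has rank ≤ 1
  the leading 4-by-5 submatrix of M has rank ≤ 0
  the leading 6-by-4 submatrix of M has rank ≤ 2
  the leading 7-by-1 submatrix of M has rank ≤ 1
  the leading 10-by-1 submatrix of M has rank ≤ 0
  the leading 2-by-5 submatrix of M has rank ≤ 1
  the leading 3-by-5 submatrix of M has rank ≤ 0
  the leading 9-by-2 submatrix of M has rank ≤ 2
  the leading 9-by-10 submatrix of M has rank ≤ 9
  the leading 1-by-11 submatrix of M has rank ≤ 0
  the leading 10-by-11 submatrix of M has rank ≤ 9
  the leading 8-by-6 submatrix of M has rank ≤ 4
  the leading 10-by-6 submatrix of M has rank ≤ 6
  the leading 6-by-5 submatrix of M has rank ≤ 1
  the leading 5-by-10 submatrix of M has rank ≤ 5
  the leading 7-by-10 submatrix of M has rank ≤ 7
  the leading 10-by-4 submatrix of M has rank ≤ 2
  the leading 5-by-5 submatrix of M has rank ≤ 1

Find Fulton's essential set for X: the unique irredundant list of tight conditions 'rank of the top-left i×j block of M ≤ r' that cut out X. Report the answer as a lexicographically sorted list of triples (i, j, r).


The tightest implied rank at each (i,j), from the 28 conditions:

  R[1]: 0 0 0 0 0 0 0 0 0 0 0 1
  R[2]: 0 0 0 0 0 0 1 1 1 1 1 2
  R[3]: 0 0 0 0 0 1 2 2 2 2 2 3
  R[4]: 0 0 0 0 0 1 2 3 3 3 3 4
  R[5]: 0 1 1 1 1 2 3 4 4 4 4 5
  R[6]: 0 1 1 1 1 2 3 4 5 5 5 6
  R[7]: 0 1 2 2 2 3 4 5 6 6 6 7
  R[8]: 0 1 2 2 3 4 5 6 7 7 7 8
  R[9]: 0 1 2 2 3 4 5 6 7 8 8 9
  R[10]: 0 1 2 2 3 4 5 6 7 8 9 10
  R[11]: 1 2 3 3 4 5 6 7 8 9 10 11
  R[12]: 1 2 3 4 5 6 7 8 9 10 11 12

so w = (12, 7, 6, 8, 2, 9, 3, 5, 10, 11, 1, 4).

Fulton essential set (6 of the 39 Rothe cells):

[(1, 11, 0), (2, 6, 0), (4, 5, 0), (6, 5, 1), (10, 1, 0), (10, 4, 2)]


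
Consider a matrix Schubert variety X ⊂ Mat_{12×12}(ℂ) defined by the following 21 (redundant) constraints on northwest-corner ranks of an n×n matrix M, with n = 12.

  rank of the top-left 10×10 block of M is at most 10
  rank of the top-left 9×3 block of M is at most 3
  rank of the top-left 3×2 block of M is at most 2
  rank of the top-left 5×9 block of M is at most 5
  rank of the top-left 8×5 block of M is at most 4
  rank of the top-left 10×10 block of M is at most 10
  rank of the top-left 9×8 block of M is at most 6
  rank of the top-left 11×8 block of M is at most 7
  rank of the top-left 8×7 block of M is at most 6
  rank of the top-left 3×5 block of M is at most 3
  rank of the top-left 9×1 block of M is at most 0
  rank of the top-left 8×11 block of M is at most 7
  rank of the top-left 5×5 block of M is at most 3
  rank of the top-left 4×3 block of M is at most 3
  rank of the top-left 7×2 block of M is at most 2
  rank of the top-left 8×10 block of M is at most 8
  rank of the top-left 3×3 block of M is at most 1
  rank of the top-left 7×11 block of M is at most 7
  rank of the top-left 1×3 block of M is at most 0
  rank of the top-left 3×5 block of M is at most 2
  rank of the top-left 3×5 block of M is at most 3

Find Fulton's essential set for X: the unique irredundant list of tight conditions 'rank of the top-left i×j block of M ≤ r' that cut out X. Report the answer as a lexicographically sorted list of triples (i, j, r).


Reconstructing r_w from the 21 given conditions:

  0 | 0 | 0 | 1 | 1 | 1 | 1 | 1 | 1 | 1 | 1 | 1
  0 | 1 | 1 | 2 | 2 | 2 | 2 | 2 | 2 | 2 | 2 | 2
  0 | 1 | 1 | 2 | 2 | 3 | 3 | 3 | 3 | 3 | 3 | 3
  0 | 1 | 2 | 3 | 3 | 4 | 4 | 4 | 4 | 4 | 4 | 4
  0 | 1 | 2 | 3 | 3 | 4 | 5 | 5 | 5 | 5 | 5 | 5
  0 | 1 | 2 | 3 | 4 | 5 | 6 | 6 | 6 | 6 | 6 | 6
  0 | 1 | 2 | 3 | 4 | 5 | 6 | 6 | 7 | 7 | 7 | 7
  0 | 1 | 2 | 3 | 4 | 5 | 6 | 6 | 7 | 7 | 7 | 8
  0 | 1 | 2 | 3 | 4 | 5 | 6 | 6 | 7 | 8 | 8 | 9
  1 | 2 | 3 | 4 | 5 | 6 | 7 | 7 | 8 | 9 | 9 | 10
  1 | 2 | 3 | 4 | 5 | 6 | 7 | 7 | 8 | 9 | 10 | 11
  1 | 2 | 3 | 4 | 5 | 6 | 7 | 8 | 9 | 10 | 11 | 12

second differences of R give the permutation w = (4, 2, 6, 3, 7, 5, 9, 12, 10, 1, 11, 8).

8 SE-corners of the 20-cell Rothe diagram give Ess(w):

[(1, 3, 0), (3, 3, 1), (3, 5, 2), (5, 5, 3), (8, 11, 7), (9, 1, 0), (9, 8, 6), (11, 8, 7)]


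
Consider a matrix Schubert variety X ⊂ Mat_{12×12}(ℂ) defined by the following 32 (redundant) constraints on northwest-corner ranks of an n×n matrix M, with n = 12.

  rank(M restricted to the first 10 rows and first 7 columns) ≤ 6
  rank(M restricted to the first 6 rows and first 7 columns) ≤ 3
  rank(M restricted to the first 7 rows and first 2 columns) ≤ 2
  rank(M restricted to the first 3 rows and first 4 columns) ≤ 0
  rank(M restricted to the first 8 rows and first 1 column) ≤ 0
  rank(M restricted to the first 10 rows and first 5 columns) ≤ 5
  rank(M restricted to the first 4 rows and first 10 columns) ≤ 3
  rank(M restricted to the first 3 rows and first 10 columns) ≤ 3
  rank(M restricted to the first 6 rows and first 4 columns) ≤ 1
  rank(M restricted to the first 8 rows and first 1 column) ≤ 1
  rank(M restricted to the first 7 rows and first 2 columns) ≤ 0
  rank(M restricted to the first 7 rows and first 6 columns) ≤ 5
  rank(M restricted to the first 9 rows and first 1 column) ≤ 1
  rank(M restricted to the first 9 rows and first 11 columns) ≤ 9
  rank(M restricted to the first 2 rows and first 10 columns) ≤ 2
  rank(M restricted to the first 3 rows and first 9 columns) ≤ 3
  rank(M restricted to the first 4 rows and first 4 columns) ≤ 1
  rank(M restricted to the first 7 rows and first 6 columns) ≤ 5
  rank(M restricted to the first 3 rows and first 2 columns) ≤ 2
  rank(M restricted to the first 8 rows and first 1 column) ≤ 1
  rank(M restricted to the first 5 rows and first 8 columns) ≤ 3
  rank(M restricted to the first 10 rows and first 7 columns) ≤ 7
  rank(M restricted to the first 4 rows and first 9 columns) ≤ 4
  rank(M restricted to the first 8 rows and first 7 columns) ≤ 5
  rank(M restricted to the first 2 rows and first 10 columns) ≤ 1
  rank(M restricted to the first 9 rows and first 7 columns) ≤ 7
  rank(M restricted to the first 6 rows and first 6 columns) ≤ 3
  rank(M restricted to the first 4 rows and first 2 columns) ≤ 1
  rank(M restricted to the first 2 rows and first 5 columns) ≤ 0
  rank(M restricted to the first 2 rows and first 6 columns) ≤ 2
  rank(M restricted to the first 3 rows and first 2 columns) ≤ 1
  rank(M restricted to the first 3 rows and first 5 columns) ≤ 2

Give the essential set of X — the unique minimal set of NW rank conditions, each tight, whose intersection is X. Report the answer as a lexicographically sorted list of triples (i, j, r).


Reconstructing r_w from the 32 given conditions:

  0  0  0  0  0  1  1  1  1  1  1  1
  0  0  0  0  0  1  1  1  1  1  2  2
  0  0  0  0  1  2  2  2  2  2  3  3
  0  0  1  1  2  3  3  3  3  3  4  4
  0  0  1  1  2  3  3  3  4  4  5  5
  0  0  1  1  2  3  3  4  5  5  6  6
  0  0  1  2  3  4  4  5  6  6  7  7
  0  1  2  3  4  5  5  6  7  7  8  8
  1  2  3  4  5  6  6  7  8  8  9  9
  1  2  3  4  5  6  6  7  8  9  10  10
  1  2  3  4  5  6  7  8  9  10  11  11
  1  2  3  4  5  6  7  8  9  10  11  12

so w = (6, 11, 5, 3, 9, 8, 4, 2, 1, 10, 7, 12).

9 SE-corners of the 33-cell Rothe diagram give Ess(w):

[(2, 5, 0), (2, 10, 1), (3, 4, 0), (5, 8, 3), (6, 4, 1), (6, 7, 3), (7, 2, 0), (8, 1, 0), (10, 7, 6)]


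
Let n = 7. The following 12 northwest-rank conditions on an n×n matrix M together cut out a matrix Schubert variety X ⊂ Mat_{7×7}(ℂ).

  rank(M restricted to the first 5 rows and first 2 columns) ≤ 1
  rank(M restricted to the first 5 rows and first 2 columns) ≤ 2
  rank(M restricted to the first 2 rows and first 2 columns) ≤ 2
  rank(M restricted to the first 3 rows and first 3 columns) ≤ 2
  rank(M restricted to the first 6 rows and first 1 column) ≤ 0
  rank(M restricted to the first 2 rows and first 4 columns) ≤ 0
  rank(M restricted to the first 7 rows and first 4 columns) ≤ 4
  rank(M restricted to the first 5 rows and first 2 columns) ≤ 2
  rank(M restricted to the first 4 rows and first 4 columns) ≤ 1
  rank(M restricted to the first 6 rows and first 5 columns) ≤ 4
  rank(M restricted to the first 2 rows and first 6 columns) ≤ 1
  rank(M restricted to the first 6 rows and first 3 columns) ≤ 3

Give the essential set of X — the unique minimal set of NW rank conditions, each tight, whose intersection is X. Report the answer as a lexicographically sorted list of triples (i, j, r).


Reconstructing r_w from the 12 given conditions:

  i=1: 0  0  0  0  1  1  1
  i=2: 0  0  0  0  1  1  2
  i=3: 0  1  1  1  2  2  3
  i=4: 0  1  1  1  2  3  4
  i=5: 0  1  2  2  3  4  5
  i=6: 0  1  2  3  4  5  6
  i=7: 1  2  3  4  5  6  7

reading off 1-entries of Δ²R: w = (5, 7, 2, 6, 3, 4, 1).

Fulton essential set (4 of the 15 Rothe cells):

[(2, 4, 0), (2, 6, 1), (4, 4, 1), (6, 1, 0)]
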